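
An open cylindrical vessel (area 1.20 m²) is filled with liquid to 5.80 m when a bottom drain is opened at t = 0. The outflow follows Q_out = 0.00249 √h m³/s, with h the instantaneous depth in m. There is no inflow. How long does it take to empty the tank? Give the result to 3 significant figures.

2320 s

With no inflow, A dh/dt = −0.00249 √h.
This is separable: 2 d(√h)/dt = −0.00249/A, so √h = √h₀ − (0.00249/(2A)) t.
Set h = 0: 2√h₀ = (0.00249/A) t_empty ⇒ t_empty = 2A√h₀/0.00249.
t_empty = 2·1.20·√5.80/0.00249 = 2.4000·2.4083/0.00249 = 2321.3 s.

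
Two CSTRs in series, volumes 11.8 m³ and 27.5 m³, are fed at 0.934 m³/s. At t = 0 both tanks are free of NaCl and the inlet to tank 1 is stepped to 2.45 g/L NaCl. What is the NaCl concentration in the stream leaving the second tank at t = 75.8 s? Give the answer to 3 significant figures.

2.13 g/L

Each tank obeys Vᵢ dCᵢ/dt = Q(Cᵢ₋₁ − Cᵢ), so τᵢ = Vᵢ/Q.
τ₁ = 11.8/0.934 = 12.634 s; τ₂ = 27.5/0.934 = 29.443 s.
Tank 1: C₁ = C_in(1 − e^(−t/τ₁)). Tank 2 (τ₁ ≠ τ₂): C₂ = C_in[1 − (τ₁ e^(−t/τ₁) − τ₂ e^(−t/τ₂))/(τ₁ − τ₂)].
At t = 75.8: e^(−t/τ₁) = 0.0024793, e^(−t/τ₂) = 0.076196.
C₂ = 2.45·[1 − (12.634·0.0024793 − 29.443·0.076196)/(-16.809)] = 2.45·0.86840 = 2.1276 g/L.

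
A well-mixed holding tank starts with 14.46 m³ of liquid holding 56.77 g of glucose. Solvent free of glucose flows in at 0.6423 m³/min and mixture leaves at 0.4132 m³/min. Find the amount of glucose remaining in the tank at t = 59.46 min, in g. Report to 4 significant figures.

17.15 g

Let m(t) be the amount of glucose. Volume: V(t) = V₀ + (Q_in − Q_out) t = 14.46 + 0.229100 t; V(59.46) = 28.0823 m³.
Species balance (pure solvent in): dm/dt = −Q_out · m/V(t).
Separate: dm/m = −Q_out dt/V(t) ⇒ ln(m/m₀) = −(Q_out/(Q_in−Q_out)) ln(V/V₀).
m = m₀ (V₀/V)^(Q_out/(Q_in−Q_out)) = 56.77 × (14.46/28.0823)^(1.80358) = 17.1479 g.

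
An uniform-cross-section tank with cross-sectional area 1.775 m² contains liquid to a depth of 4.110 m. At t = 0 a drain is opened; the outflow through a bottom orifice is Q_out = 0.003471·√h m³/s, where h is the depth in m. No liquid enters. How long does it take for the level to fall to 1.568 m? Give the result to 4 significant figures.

With no inflow, A dh/dt = −0.003471 √h.
This is separable: 2 d(√h)/dt = −0.003471/A, so √h = √h₀ − (0.003471/(2A)) t.
t = 2A(√h₀ − √h)/0.003471 = 2·1.775·(√4.110 − √1.568)/0.003471
  = 3.55000 × (2.02731 − 1.25220) / 0.003471 = 792.757 s.

792.8 s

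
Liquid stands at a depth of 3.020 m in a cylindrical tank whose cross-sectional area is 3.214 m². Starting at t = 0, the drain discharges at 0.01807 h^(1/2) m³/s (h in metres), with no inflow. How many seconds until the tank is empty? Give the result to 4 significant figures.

618.2 s

A dh/dt = −Q_out = −0.01807 √h.
This is separable: 2 d(√h)/dt = −0.01807/A, so √h = √h₀ − (0.01807/(2A)) t.
Tank is empty when √h = 0: t_empty = 2A√h₀/0.01807.
t_empty = 2·3.214·√3.020/0.01807 = 6.42800·1.73781/0.01807 = 618.189 s.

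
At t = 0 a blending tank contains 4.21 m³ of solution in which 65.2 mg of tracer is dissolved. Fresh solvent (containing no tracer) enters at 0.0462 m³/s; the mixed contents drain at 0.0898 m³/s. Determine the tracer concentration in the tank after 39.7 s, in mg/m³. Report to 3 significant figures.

8.84 mg/m³

Total volume: dV/dt = Q_in − Q_out = -0.043600 m³/s, so V(t) = 4.21 − 0.043600 t and V(39.7) = 2.4791 m³.
Species balance (pure solvent in): dm/dt = −Q_out · m/V(t).
Separate: dm/m = −Q_out dt/V(t) ⇒ ln(m/m₀) = −(Q_out/(Q_in−Q_out)) ln(V/V₀).
m = m₀ (V₀/V)^(Q_out/(Q_in−Q_out)) = 65.2 × (4.21/2.4791)^(-2.0596) = 21.905 mg.
C = m/V = 21.905/2.4791 = 8.8361 mg/m³.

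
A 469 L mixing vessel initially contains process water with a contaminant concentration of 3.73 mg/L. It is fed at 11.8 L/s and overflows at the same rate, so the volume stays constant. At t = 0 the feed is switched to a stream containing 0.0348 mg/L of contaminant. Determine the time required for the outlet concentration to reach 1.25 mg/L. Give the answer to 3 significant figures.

Species balance: V dC/dt = Q(C_in − C) ⇒ τ = V/Q = 39.746 s.
C(t) = C_in + (C₀ − C_in) e^(−t/τ). Set C = 1.25 and solve for t:
e^(−t/τ) = (C − C_in)/(C₀ − C_in) = (1.25 − 0.0348)/(3.73 − 0.0348) = 0.32886
t = −τ ln(…) = 39.746 × 1.1121 = 44.202 s.

44.2 s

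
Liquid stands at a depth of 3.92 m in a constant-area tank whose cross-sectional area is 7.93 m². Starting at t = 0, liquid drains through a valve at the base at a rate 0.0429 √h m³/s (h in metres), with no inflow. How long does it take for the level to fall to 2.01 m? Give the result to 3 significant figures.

Mass balance (ρ constant): A dh/dt = −0.0429 √h.
This is separable: 2 d(√h)/dt = −0.0429/A, so √h = √h₀ − (0.0429/(2A)) t.
t = 2A(√h₀ − √h)/0.0429 = 2·7.93·(√3.92 − √2.01)/0.0429
  = 15.860 × (1.9799 − 1.4177) / 0.0429 = 207.83 s.

208 s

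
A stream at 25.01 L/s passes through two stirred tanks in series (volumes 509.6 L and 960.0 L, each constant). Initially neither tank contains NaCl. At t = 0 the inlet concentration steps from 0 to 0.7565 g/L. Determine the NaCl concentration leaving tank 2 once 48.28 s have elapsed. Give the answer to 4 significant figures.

0.3782 g/L

Species balance on tank i: dCᵢ/dt = (Cᵢ₋₁ − Cᵢ)/τᵢ with τᵢ = Vᵢ/Q.
τ₁ = 509.6/25.01 = 20.3758 s; τ₂ = 960.0/25.01 = 38.3846 s.
Solving the cascade with C₁(0)=C₂(0)=0 gives C₂(t) = C_in[1 − (τ₁ e^(−t/τ₁) − τ₂ e^(−t/τ₂))/(τ₁ − τ₂)].
At t = 48.28: e^(−t/τ₁) = 0.0935301, e^(−t/τ₂) = 0.284280.
C₂ = 0.7565·[1 − (20.3758·0.0935301 − 38.3846·0.284280)/(-18.0088)] = 0.7565·0.499898 = 0.378173 g/L.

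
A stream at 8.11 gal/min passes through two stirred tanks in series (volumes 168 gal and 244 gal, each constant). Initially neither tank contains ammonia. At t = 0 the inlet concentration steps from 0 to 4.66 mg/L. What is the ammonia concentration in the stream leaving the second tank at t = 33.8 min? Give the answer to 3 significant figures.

Each tank obeys Vᵢ dCᵢ/dt = Q(Cᵢ₋₁ − Cᵢ), so τᵢ = Vᵢ/Q.
τ₁ = 168/8.11 = 20.715 min; τ₂ = 244/8.11 = 30.086 min.
Tank 1: C₁ = C_in(1 − e^(−t/τ₁)). Tank 2 (τ₁ ≠ τ₂): C₂ = C_in[1 − (τ₁ e^(−t/τ₁) − τ₂ e^(−t/τ₂))/(τ₁ − τ₂)].
At t = 33.8: e^(−t/τ₁) = 0.19561, e^(−t/τ₂) = 0.32516.
C₂ = 4.66·[1 − (20.715·0.19561 − 30.086·0.32516)/(-9.3711)] = 4.66·0.38845 = 1.8102 mg/L.

1.81 mg/L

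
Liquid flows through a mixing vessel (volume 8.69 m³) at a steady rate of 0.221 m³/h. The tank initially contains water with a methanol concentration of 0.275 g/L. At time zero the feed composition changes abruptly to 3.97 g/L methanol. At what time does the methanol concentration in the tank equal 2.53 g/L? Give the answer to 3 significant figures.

37.1 h

Species balance: V dC/dt = Q(C_in − C) ⇒ τ = V/Q = 39.321 h.
C(t) = C_in + (C₀ − C_in) e^(−t/τ). Set C = 2.53 and solve for t:
e^(−t/τ) = (C − C_in)/(C₀ − C_in) = (2.53 − 3.97)/(0.275 − 3.97) = 0.38972
t = −τ ln(…) = 39.321 × 0.94234 = 37.054 h.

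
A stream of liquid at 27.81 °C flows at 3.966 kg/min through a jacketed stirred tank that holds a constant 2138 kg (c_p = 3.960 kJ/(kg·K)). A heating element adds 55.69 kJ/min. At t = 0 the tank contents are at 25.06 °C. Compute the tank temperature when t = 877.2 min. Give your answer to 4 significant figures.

M c_p dT/dt = ṁ c_p (T_in − T) + Q̇.
τ = M/ṁ = 539.082 min; T_ss = T_in + Q̇/(ṁ c_p) = 27.81 + 55.69/(3.966·3.960) = 31.3559 °C.
Integrating: T(t) = T_ss + (T₀ − T_ss) e^(−t/τ).
T(877.2) = 31.3559 + (-6.29592)·e^(−877.2/539.082) = 31.3559 + (-6.29592)·0.196477 = 30.1189 °C.

30.12 °C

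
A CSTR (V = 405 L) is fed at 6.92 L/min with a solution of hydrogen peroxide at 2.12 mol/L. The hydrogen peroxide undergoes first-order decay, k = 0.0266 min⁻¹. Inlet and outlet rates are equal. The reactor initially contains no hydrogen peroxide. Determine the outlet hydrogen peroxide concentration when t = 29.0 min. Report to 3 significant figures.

0.596 mol/L

V dC/dt = Q(C_in − C) − k V C.
dC/dt = (Q/V) C_in − (Q/V + k) C; effective rate a = Q/V + k = 0.017086 + 0.0266 = 0.043686 min⁻¹.
C_ss = Q C_in/(Q + kV) = 0.82916 mol/L; C(t) = C_ss + (C₀ − C_ss) e^(−a t).
C(29.0) = 0.82916 + (-0.82916)·e^(−0.043686·29.0) = 0.82916 + (-0.82916)·0.28170 = 0.59559 mol/L.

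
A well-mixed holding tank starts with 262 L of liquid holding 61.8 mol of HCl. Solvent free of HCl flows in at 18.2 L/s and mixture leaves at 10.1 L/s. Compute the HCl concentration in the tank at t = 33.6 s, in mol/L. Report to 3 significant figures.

0.0476 mol/L

Let m(t) be the amount of HCl. Volume: V(t) = V₀ + (Q_in − Q_out) t = 262 + 8.1000 t; V(33.6) = 534.16 L.
Species balance (pure solvent in): dm/dt = −Q_out · m/V(t).
dm/m = −Q_out dt/(V₀ + 8.1000 t); integrating gives ln(m/m₀) = −(Q_out/(Q_in−Q_out)) ln(V/V₀).
m = m₀ (V₀/V)^(Q_out/(Q_in−Q_out)) = 61.8 × (262/534.16)^(1.2469) = 25.423 mol.
C = m/V = 25.423/534.16 = 0.047595 mol/L.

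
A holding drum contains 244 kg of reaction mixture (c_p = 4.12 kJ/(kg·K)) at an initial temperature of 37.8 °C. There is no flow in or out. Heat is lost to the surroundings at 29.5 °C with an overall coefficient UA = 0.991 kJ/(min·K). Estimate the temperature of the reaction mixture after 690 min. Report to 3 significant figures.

M c_p dT/dt = −UA(T − T_amb).
dT/dt = (T_ss − T)/τ with T_ss = T_amb = 29.500 °C, τ = M c_p/UA = 244·4.12/0.991 = 1014.4 min.
T approaches T_ss exponentially: T(t) = T_ss + (T₀ − T_ss) e^(−t/τ).
T(690) = 29.500 + (8.3000)·0.50652 = 33.704 °C.

33.7 °C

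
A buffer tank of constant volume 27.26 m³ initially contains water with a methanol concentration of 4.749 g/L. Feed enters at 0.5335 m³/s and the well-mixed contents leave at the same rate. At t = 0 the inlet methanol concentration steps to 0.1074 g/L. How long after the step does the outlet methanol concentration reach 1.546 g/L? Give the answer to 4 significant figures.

Unsteady species balance (constant V, well mixed): V dC/dt = Q(C_in − C), so τ = V/Q = 51.0965 s.
C(t) = C_in + (C₀ − C_in) e^(−t/τ). Set C = 1.546 and solve for t:
e^(−t/τ) = (C − C_in)/(C₀ − C_in) = (1.546 − 0.1074)/(4.749 − 0.1074) = 0.309936
t = −τ ln(…) = 51.0965 × 1.17139 = 59.8539 s.

59.85 s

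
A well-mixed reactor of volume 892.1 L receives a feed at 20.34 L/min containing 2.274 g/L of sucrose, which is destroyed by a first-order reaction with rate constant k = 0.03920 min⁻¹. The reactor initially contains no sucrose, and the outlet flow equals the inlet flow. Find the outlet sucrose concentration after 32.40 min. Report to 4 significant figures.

Species balance: V dC/dt = Q C_in − Q C − k V C.
This is linear with rate a = Q/V + k = 0.0620001 min⁻¹.
C_ss = Q C_in/(Q + kV) = 0.836248 g/L; C(t) = C_ss + (C₀ − C_ss) e^(−a t).
C(32.40) = 0.836248 + (-0.836248)·e^(−0.0620001·32.40) = 0.836248 + (-0.836248)·0.134149 = 0.724066 g/L.

0.7241 g/L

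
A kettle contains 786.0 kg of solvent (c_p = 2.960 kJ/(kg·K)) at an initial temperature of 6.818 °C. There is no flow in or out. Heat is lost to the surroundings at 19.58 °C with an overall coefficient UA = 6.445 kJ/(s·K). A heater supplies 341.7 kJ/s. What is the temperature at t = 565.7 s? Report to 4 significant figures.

M c_p dT/dt = −UA(T − T_amb) + Q̇.
dT/dt = (T_ss − T)/τ with T_ss = T_amb + Q̇/UA = 19.58 + 341.7/6.445 = 72.5978 °C, τ = M c_p/UA = 786.0·2.960/6.445 = 360.987 s.
T approaches T_ss exponentially: T(t) = T_ss + (T₀ − T_ss) e^(−t/τ).
T(565.7) = 72.5978 + (-65.7798)·0.208651 = 58.8728 °C.

58.87 °C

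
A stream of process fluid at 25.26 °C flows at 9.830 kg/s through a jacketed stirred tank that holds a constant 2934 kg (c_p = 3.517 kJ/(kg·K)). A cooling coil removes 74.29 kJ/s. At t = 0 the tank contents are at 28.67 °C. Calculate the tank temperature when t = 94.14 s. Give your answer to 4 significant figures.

Unsteady energy balance on the tank contents: M c_p dT/dt = ṁ c_p (T_in − T) − 74.29.
τ = M/ṁ = 298.474 s; T_ss = T_in − Q̇/(ṁ c_p) = 25.26 − 74.29/(9.830·3.517) = 23.1112 °C.
Integrating: T(t) = T_ss + (T₀ − T_ss) e^(−t/τ).
T(94.14) = 23.1112 + (5.55884)·e^(−94.14/298.474) = 23.1112 + (5.55884)·0.729494 = 27.1663 °C.

27.17 °C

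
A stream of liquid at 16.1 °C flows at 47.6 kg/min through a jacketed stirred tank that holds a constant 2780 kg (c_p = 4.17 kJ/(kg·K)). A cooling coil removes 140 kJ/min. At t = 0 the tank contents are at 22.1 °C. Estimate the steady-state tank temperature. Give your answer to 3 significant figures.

15.4 °C

First-law balance (no shaft work): M c_p dT/dt = ṁ c_p (T_in − T) − 140.
At steady state dT/dt = 0 ⇒ T_ss = T_in − Q̇/(ṁ c_p) = 16.1 − 140/(47.6·4.17) = 15.395 °C.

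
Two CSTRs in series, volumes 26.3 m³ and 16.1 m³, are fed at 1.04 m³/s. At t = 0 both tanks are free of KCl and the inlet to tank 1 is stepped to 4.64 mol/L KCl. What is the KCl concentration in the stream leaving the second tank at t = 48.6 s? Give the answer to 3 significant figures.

3.21 mol/L

Species balance on tank i: dCᵢ/dt = (Cᵢ₋₁ − Cᵢ)/τᵢ with τᵢ = Vᵢ/Q.
τ₁ = 26.3/1.04 = 25.288 s; τ₂ = 16.1/1.04 = 15.481 s.
Tank 1: C₁ = C_in(1 − e^(−t/τ₁)). Tank 2 (τ₁ ≠ τ₂): C₂ = C_in[1 − (τ₁ e^(−t/τ₁) − τ₂ e^(−t/τ₂))/(τ₁ − τ₂)].
At t = 48.6: e^(−t/τ₁) = 0.14634, e^(−t/τ₂) = 0.043310.
C₂ = 4.64·[1 − (25.288·0.14634 − 15.481·0.043310)/(9.8077)] = 4.64·0.69103 = 3.2064 mol/L.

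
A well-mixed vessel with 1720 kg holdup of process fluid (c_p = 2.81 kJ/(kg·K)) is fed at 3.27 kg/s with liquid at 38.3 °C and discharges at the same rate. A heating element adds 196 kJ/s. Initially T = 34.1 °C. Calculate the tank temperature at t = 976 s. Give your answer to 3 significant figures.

55.6 °C

Heat balance on the well-mixed liquid: M c_p dT/dt = ṁ c_p (T_in − T) + 196.
Rearrange: dT/dt = (T_ss − T)/τ with τ = M/ṁ = 525.99 s and T_ss = T_in + Q̇/(ṁ c_p) = 59.631 °C.
T approaches T_ss exponentially: T(t) = T_ss + (T₀ − T_ss) e^(−t/τ).
T(976) = 59.631 + (-25.531)·e^(−976/525.99) = 59.631 + (-25.531)·0.15637 = 55.638 °C.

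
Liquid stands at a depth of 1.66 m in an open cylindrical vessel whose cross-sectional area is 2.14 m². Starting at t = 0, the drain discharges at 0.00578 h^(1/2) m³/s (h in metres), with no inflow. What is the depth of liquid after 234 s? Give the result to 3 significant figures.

A dh/dt = −Q_out = −0.00578 √h.
This is separable: 2 d(√h)/dt = −0.00578/A, so √h = √h₀ − (0.00578/(2A)) t.
√h = √1.66 − 0.00578·234/(2·2.14) = 1.2884 − 0.31601 = 0.97240.
h = 0.97240² = 0.94556 m.

0.946 m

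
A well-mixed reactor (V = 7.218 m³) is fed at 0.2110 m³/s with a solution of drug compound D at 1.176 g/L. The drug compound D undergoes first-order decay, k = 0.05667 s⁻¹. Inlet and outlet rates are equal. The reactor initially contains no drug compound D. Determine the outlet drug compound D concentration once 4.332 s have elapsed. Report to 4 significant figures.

0.1244 g/L

Species balance: V dC/dt = Q C_in − Q C − k V C.
This is linear with rate a = Q/V + k = 0.0859025 s⁻¹.
C_ss = Q C_in/(Q + kV) = 0.400191 g/L; C(t) = C_ss + (C₀ − C_ss) e^(−a t).
C(4.332) = 0.400191 + (-0.400191)·e^(−0.0859025·4.332) = 0.400191 + (-0.400191)·0.689265 = 0.124353 g/L.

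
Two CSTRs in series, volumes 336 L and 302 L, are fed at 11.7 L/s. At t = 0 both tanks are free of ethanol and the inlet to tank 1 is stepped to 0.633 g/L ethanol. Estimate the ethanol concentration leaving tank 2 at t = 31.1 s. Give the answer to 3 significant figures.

Species balance on tank i: dCᵢ/dt = (Cᵢ₋₁ − Cᵢ)/τᵢ with τᵢ = Vᵢ/Q.
τ₁ = 336/11.7 = 28.718 s; τ₂ = 302/11.7 = 25.812 s.
Solving the cascade with C₁(0)=C₂(0)=0 gives C₂(t) = C_in[1 − (τ₁ e^(−t/τ₁) − τ₂ e^(−t/τ₂))/(τ₁ − τ₂)].
At t = 31.1: e^(−t/τ₁) = 0.33860, e^(−t/τ₂) = 0.29973.
C₂ = 0.633·[1 − (28.718·0.33860 − 25.812·0.29973)/(2.9060)] = 0.633·0.31619 = 0.20015 g/L.

0.200 g/L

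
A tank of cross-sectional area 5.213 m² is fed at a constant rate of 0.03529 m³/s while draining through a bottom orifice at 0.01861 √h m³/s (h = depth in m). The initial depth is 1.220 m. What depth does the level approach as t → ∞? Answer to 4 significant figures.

3.596 m

A dh/dt = Q_in − 0.01861 √h. Steady state requires inflow = outflow:
Q_in = 0.01861 √h_ss ⇒ √h_ss = 0.03529/0.01861 = 1.89629.
h_ss = 1.89629² = 3.59592 m. (Since h₀ = 1.220 m < h_ss, the level will rise toward this value.)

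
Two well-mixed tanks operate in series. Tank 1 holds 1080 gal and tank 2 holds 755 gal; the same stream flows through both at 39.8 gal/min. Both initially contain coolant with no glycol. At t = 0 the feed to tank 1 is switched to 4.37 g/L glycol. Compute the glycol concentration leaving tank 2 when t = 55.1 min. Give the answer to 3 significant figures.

3.02 g/L

Each tank obeys Vᵢ dCᵢ/dt = Q(Cᵢ₋₁ − Cᵢ), so τᵢ = Vᵢ/Q.
τ₁ = 1080/39.8 = 27.136 min; τ₂ = 755/39.8 = 18.970 min.
Tank 1: C₁ = C_in(1 − e^(−t/τ₁)). Tank 2 (τ₁ ≠ τ₂): C₂ = C_in[1 − (τ₁ e^(−t/τ₁) − τ₂ e^(−t/τ₂))/(τ₁ − τ₂)].
At t = 55.1: e^(−t/τ₁) = 0.13127, e^(−t/τ₂) = 0.054770.
C₂ = 4.37·[1 − (27.136·0.13127 − 18.970·0.054770)/(8.1658)] = 4.37·0.69103 = 3.0198 g/L.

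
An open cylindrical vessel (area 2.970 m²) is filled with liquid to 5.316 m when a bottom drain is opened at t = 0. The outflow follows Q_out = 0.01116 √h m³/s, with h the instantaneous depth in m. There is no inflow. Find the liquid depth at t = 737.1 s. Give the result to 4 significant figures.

0.8479 m

Mass balance (ρ constant): A dh/dt = −0.01116 √h.
Separate and integrate: 2(√h − √h₀) = −(0.01116/A) t.
√h = √5.316 − 0.01116·737.1/(2·2.970) = 2.30565 − 1.38485 = 0.920791.
h = 0.920791² = 0.847856 m.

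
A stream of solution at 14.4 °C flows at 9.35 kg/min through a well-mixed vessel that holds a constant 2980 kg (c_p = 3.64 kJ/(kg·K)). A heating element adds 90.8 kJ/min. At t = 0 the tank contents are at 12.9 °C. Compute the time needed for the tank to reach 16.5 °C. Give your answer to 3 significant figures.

635 min

Heat balance on the well-mixed liquid: M c_p dT/dt = ṁ c_p (T_in − T) + 90.8.
τ = M/ṁ = 318.72 min; T_ss = T_in + Q̇/(ṁ c_p) = 17.068 °C.
T(t) = T_ss + (T₀ − T_ss) e^(−t/τ). Set T = 16.5:
e^(−t/τ) = (16.5 − 17.068)/(12.9 − 17.068) = 0.13626
t = −318.72 · ln(0.13626) = 635.26 min.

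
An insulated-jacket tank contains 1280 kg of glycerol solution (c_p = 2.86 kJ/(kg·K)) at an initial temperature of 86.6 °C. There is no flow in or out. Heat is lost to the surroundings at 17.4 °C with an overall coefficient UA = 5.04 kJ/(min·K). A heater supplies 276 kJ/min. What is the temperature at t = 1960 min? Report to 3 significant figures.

73.1 °C

Unsteady energy balance on the tank contents: M c_p dT/dt = −UA(T − T_amb) + Q̇.
dT/dt = (T_ss − T)/τ with T_ss = T_amb + Q̇/UA = 17.4 + 276/5.04 = 72.162 °C, τ = M c_p/UA = 1280·2.86/5.04 = 726.35 min.
Integrating: T(t) = T_ss + (T₀ − T_ss) e^(−t/τ).
T(1960) = 72.162 + (14.438)·0.067311 = 73.134 °C.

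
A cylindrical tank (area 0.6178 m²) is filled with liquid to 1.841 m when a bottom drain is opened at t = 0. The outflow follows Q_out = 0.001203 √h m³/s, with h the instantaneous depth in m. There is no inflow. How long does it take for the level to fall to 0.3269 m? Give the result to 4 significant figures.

806.4 s

A dh/dt = −Q_out = −0.001203 √h.
This is separable: 2 d(√h)/dt = −0.001203/A, so √h = √h₀ − (0.001203/(2A)) t.
t = 2A(√h₀ − √h)/0.001203 = 2·0.6178·(√1.841 − √0.3269)/0.001203
  = 1.23560 × (1.35683 − 0.571752) / 0.001203 = 806.358 s.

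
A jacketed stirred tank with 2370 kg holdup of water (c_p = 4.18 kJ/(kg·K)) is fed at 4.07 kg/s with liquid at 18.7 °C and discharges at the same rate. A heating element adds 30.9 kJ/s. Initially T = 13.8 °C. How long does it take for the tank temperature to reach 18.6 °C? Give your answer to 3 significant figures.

730 s

Energy balance: M c_p dT/dt = ṁ c_p (T_in − T) + 30.9.
τ = M/ṁ = 582.31 s; T_ss = T_in + Q̇/(ṁ c_p) = 20.516 °C.
T(t) = T_ss + (T₀ − T_ss) e^(−t/τ). Set T = 18.6:
e^(−t/τ) = (18.6 − 20.516)/(13.8 − 20.516) = 0.28532
t = −582.31 · ln(0.28532) = 730.30 s.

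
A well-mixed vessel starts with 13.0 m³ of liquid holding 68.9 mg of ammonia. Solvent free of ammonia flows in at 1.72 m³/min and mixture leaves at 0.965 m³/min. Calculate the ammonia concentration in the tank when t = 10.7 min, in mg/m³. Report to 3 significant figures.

1.76 mg/m³

Let m(t) be the amount of ammonia. Volume: V(t) = V₀ + (Q_in − Q_out) t = 13.0 + 0.75500 t; V(10.7) = 21.078 m³.
Solute balance: dm/dt = 0 − Q_out C = −Q_out m/V(t).
Separate: dm/m = −Q_out dt/V(t) ⇒ ln(m/m₀) = −(Q_out/(Q_in−Q_out)) ln(V/V₀).
m = m₀ (V₀/V)^(Q_out/(Q_in−Q_out)) = 68.9 × (13.0/21.078)^(1.2781) = 37.148 mg.
C = m/V = 37.148/21.078 = 1.7624 mg/m³.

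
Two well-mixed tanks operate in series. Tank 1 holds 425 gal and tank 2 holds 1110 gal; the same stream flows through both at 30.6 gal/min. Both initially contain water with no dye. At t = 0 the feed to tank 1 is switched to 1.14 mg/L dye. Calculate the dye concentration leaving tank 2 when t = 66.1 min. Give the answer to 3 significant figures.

Each tank obeys Vᵢ dCᵢ/dt = Q(Cᵢ₋₁ − Cᵢ), so τᵢ = Vᵢ/Q.
τ₁ = 425/30.6 = 13.889 min; τ₂ = 1110/30.6 = 36.275 min.
Solving the cascade with C₁(0)=C₂(0)=0 gives C₂(t) = C_in[1 − (τ₁ e^(−t/τ₁) − τ₂ e^(−t/τ₂))/(τ₁ − τ₂)].
At t = 66.1: e^(−t/τ₁) = 0.0085725, e^(−t/τ₂) = 0.16167.
C₂ = 1.14·[1 − (13.889·0.0085725 − 36.275·0.16167)/(-22.386)] = 1.14·0.74335 = 0.84742 mg/L.

0.847 mg/L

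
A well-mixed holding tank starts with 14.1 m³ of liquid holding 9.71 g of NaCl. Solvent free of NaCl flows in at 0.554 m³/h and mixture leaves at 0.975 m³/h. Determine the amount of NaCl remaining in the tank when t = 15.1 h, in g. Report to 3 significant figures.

Let m(t) be the amount of NaCl. Volume: V(t) = V₀ + (Q_in − Q_out) t = 14.1 − 0.42100 t; V(15.1) = 7.7429 m³.
No NaCl enters, so dm/dt = −Q_out · (m/V).
dm/m = −Q_out dt/(V₀ − 0.42100 t); integrating gives ln(m/m₀) = −(Q_out/(Q_in−Q_out)) ln(V/V₀).
m = m₀ (V₀/V)^(Q_out/(Q_in−Q_out)) = 9.71 × (14.1/7.7429)^(-2.3159) = 2.4230 g.

2.42 g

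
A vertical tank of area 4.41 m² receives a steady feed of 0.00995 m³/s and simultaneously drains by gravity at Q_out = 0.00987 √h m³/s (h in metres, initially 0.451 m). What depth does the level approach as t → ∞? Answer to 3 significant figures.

A dh/dt = Q_in − 0.00987 √h. Steady state requires inflow = outflow:
Q_in = 0.00987 √h_ss ⇒ √h_ss = 0.00995/0.00987 = 1.0081.
h_ss = 1.0081² = 1.0163 m. (Since h₀ = 0.451 m < h_ss, the level will rise toward this value.)

1.02 m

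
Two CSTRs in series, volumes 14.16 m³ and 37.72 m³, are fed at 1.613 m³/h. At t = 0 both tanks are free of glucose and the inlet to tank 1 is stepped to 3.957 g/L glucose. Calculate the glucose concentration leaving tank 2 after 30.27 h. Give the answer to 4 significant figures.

Time constants: τᵢ = Vᵢ/Q for each well-mixed tank.
τ₁ = 14.16/1.613 = 8.77867 h; τ₂ = 37.72/1.613 = 23.3850 h.
Tank 1: C₁ = C_in(1 − e^(−t/τ₁)). Tank 2 (τ₁ ≠ τ₂): C₂ = C_in[1 − (τ₁ e^(−t/τ₁) − τ₂ e^(−t/τ₂))/(τ₁ − τ₂)].
At t = 30.27: e^(−t/τ₁) = 0.0318051, e^(−t/τ₂) = 0.274057.
C₂ = 3.957·[1 − (8.77867·0.0318051 − 23.3850·0.274057)/(-14.6063)] = 3.957·0.580345 = 2.29643 g/L.

2.296 g/L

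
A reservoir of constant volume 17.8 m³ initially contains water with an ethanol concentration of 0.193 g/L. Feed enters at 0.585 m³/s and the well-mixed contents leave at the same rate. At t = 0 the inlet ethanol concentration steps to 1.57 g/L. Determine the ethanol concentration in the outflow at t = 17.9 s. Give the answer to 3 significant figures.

Species balance on the tank: V dC/dt = Q(C_in − C).
Rewrite as dC/dt + C/τ = C_in/τ, τ = V/Q = 30.427 s.
C approaches C_in exponentially: C(t) = C_in + (C₀ − C_in) e^(−t/τ).
C(17.9) = 1.57 + (0.193 − 1.57)·e^(−17.9/30.427) = 1.57 + (-1.3770)·0.55528 = 0.80538 g/L.

0.805 g/L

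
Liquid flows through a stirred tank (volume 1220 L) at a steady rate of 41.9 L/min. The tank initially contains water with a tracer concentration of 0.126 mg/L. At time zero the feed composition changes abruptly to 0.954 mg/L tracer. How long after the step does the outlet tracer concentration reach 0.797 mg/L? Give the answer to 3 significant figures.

48.4 min

Species balance on the tank: V dC/dt = Q(C_in − C), so τ = V/Q = 29.117 min.
C(t) = C_in + (C₀ − C_in) e^(−t/τ). Set C = 0.797 and solve for t:
e^(−t/τ) = (C − C_in)/(C₀ − C_in) = (0.797 − 0.954)/(0.126 − 0.954) = 0.18961
t = −τ ln(…) = 29.117 × 1.6628 = 48.415 min.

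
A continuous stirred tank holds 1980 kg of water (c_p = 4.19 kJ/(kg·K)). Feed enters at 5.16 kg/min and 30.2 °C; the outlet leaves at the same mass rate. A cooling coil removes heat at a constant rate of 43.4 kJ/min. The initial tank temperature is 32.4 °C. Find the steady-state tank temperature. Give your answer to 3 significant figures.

M c_p dT/dt = ṁ c_p (T_in − T) − Q̇.
At steady state dT/dt = 0 ⇒ T_ss = T_in − Q̇/(ṁ c_p) = 30.2 − 43.4/(5.16·4.19) = 28.193 °C.

28.2 °C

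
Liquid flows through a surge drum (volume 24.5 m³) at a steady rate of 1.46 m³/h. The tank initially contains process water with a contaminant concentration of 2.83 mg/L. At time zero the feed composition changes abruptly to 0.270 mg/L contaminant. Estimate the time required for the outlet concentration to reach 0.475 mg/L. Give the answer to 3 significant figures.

Species balance: V dC/dt = Q(C_in − C) ⇒ τ = V/Q = 16.781 h.
C(t) = C_in + (C₀ − C_in) e^(−t/τ). Set C = 0.475 and solve for t:
e^(−t/τ) = (C − C_in)/(C₀ − C_in) = (0.475 − 0.270)/(2.83 − 0.270) = 0.080078
t = −τ ln(…) = 16.781 × 2.5248 = 42.367 h.

42.4 h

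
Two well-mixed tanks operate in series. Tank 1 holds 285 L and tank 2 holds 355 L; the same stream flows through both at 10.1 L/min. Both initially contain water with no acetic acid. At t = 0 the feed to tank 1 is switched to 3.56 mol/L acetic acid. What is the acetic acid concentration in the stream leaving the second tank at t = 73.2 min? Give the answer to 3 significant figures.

2.39 mol/L

Time constants: τᵢ = Vᵢ/Q for each well-mixed tank.
τ₁ = 285/10.1 = 28.218 min; τ₂ = 355/10.1 = 35.149 min.
Tank 1: C₁ = C_in(1 − e^(−t/τ₁)). Tank 2 (τ₁ ≠ τ₂): C₂ = C_in[1 − (τ₁ e^(−t/τ₁) − τ₂ e^(−t/τ₂))/(τ₁ − τ₂)].
At t = 73.2: e^(−t/τ₁) = 0.074713, e^(−t/τ₂) = 0.12461.
C₂ = 3.56·[1 − (28.218·0.074713 − 35.149·0.12461)/(-6.9307)] = 3.56·0.67225 = 2.3932 mol/L.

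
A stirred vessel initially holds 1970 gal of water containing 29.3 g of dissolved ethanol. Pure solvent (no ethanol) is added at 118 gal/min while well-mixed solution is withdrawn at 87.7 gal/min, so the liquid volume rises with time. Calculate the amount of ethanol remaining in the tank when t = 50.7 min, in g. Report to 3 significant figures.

5.52 g

Total volume: dV/dt = Q_in − Q_out = 30.300 gal/min, so V(t) = 1970 + 30.300 t and V(50.7) = 3506.2 gal.
Solute balance: dm/dt = 0 − Q_out C = −Q_out m/V(t).
Separate: dm/m = −Q_out dt/V(t) ⇒ ln(m/m₀) = −(Q_out/(Q_in−Q_out)) ln(V/V₀).
m = m₀ (V₀/V)^(Q_out/(Q_in−Q_out)) = 29.3 × (1970/3506.2)^(2.8944) = 5.5232 g.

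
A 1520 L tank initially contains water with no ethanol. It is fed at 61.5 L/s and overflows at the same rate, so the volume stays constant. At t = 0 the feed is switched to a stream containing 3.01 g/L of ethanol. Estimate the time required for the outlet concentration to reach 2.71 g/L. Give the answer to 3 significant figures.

Species balance: V dC/dt = Q(C_in − C) ⇒ τ = V/Q = 24.715 s.
C(t) = C_in + (C₀ − C_in) e^(−t/τ). Set C = 2.71 and solve for t:
e^(−t/τ) = (C − C_in)/(C₀ − C_in) = (2.71 − 3.01)/(0 − 3.01) = 0.099668
t = −τ ln(…) = 24.715 × 2.3059 = 56.992 s.

57.0 s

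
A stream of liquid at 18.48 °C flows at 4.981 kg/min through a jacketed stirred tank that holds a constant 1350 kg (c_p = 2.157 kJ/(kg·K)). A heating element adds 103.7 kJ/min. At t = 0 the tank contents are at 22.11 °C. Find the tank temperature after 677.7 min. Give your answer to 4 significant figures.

M c_p dT/dt = ṁ c_p (T_in − T) + Q̇.
τ = M/ṁ = 271.030 min; T_ss = T_in + Q̇/(ṁ c_p) = 18.48 + 103.7/(4.981·2.157) = 28.1319 °C.
Integrating: T(t) = T_ss + (T₀ − T_ss) e^(−t/τ).
T(677.7) = 28.1319 + (-6.02188)·e^(−677.7/271.030) = 28.1319 + (-6.02188)·0.0820471 = 27.6378 °C.

27.64 °C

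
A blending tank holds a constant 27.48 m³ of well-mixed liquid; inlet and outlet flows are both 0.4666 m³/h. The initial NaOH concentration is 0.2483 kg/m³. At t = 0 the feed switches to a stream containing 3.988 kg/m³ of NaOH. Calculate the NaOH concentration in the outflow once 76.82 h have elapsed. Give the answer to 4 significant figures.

Mass balance on the solute (V constant): V dC/dt = Q(C_in − C).
So dC/dt = (C_in − C)/τ with τ = V/Q = 27.48/0.4666 = 58.8941 h.
C approaches C_in exponentially: C(t) = C_in + (C₀ − C_in) e^(−t/τ).
C(76.82) = 3.988 + (0.2483 − 3.988)·e^(−76.82/58.8941) = 3.988 + (-3.73970)·0.271342 = 2.97326 kg/m³.

2.973 kg/m³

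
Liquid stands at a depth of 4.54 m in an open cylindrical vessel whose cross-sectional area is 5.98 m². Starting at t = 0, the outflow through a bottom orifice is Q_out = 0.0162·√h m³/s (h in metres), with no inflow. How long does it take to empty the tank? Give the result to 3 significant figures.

A dh/dt = −Q_out = −0.0162 √h.
Separate and integrate: 2(√h − √h₀) = −(0.0162/A) t.
Tank is empty when √h = 0: t_empty = 2A√h₀/0.0162.
t_empty = 2·5.98·√4.54/0.0162 = 11.960·2.1307/0.0162 = 1573.1 s.

1570 s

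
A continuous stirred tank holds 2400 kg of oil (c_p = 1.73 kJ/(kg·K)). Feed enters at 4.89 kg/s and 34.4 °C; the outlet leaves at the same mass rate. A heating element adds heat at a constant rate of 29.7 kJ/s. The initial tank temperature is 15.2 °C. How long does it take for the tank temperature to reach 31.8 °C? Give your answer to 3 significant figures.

644 s

M c_p dT/dt = ṁ c_p (T_in − T) + Q̇.
τ = M/ṁ = 490.80 s; T_ss = T_in + Q̇/(ṁ c_p) = 37.911 °C.
T(t) = T_ss + (T₀ − T_ss) e^(−t/τ). Set T = 31.8:
e^(−t/τ) = (31.8 − 37.911)/(15.2 − 37.911) = 0.26907
t = −490.80 · ln(0.26907) = 644.31 s.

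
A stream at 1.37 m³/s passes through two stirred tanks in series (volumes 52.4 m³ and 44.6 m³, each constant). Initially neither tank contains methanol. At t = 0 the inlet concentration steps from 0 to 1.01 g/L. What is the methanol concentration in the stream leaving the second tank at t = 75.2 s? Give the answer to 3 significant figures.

Species balance on tank i: dCᵢ/dt = (Cᵢ₋₁ − Cᵢ)/τᵢ with τᵢ = Vᵢ/Q.
τ₁ = 52.4/1.37 = 38.248 s; τ₂ = 44.6/1.37 = 32.555 s.
Solving the cascade with C₁(0)=C₂(0)=0 gives C₂(t) = C_in[1 − (τ₁ e^(−t/τ₁) − τ₂ e^(−t/τ₂))/(τ₁ − τ₂)].
At t = 75.2: e^(−t/τ₁) = 0.14000, e^(−t/τ₂) = 0.099266.
C₂ = 1.01·[1 − (38.248·0.14000 − 32.555·0.099266)/(5.6934)] = 1.01·0.62708 = 0.63335 g/L.

0.633 g/L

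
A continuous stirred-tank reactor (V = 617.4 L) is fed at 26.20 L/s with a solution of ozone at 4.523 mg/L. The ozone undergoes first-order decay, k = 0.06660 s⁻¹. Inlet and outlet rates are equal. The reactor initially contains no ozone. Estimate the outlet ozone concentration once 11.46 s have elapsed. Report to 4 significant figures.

Accumulation = in − out − consumed: V dC/dt = Q C_in − Q C − k V C.
This is linear with rate a = Q/V + k = 0.109036 s⁻¹.
C_ss = Q C_in/(Q + kV) = 1.76032 mg/L; C(t) = C_ss + (C₀ − C_ss) e^(−a t).
C(11.46) = 1.76032 + (-1.76032)·e^(−0.109036·11.46) = 1.76032 + (-1.76032)·0.286633 = 1.25575 mg/L.

1.256 mg/L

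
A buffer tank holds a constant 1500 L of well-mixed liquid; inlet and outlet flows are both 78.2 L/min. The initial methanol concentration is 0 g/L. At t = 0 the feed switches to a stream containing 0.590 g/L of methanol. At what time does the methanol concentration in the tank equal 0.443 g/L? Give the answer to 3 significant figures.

26.7 min

Species balance on the tank: V dC/dt = Q(C_in − C), so τ = V/Q = 19.182 min.
C(t) = C_in + (C₀ − C_in) e^(−t/τ). Set C = 0.443 and solve for t:
e^(−t/τ) = (C − C_in)/(C₀ − C_in) = (0.443 − 0.590)/(0 − 0.590) = 0.24915
t = −τ ln(…) = 19.182 × 1.3897 = 26.656 min.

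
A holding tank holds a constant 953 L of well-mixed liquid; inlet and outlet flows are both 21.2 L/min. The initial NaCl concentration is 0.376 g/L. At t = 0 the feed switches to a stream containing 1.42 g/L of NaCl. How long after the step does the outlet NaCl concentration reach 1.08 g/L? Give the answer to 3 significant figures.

50.4 min

Species balance: V dC/dt = Q(C_in − C) ⇒ τ = V/Q = 44.953 min.
C(t) = C_in + (C₀ − C_in) e^(−t/τ). Set C = 1.08 and solve for t:
e^(−t/τ) = (C − C_in)/(C₀ − C_in) = (1.08 − 1.42)/(0.376 − 1.42) = 0.32567
t = −τ ln(…) = 44.953 × 1.1219 = 50.431 min.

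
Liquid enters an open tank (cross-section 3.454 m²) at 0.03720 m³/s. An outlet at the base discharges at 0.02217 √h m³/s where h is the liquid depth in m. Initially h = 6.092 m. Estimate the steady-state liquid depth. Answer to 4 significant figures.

2.815 m

Volume balance on the tank: A dh/dt = Q_in − 0.02217 √h. At steady state dh/dt = 0:
Q_in = 0.02217 √h_ss ⇒ √h_ss = 0.03720/0.02217 = 1.67794.
h_ss = 1.67794² = 2.81549 m. (Since h₀ = 6.092 m > h_ss, the level will fall toward this value.)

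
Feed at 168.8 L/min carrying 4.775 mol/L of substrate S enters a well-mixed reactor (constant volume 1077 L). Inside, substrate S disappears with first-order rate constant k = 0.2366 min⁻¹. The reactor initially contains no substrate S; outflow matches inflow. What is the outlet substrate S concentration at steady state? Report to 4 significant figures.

1.903 mol/L

Accumulation = in − out − consumed: V dC/dt = Q C_in − Q C − k V C.
At steady state: 0 = Q C_in − (Q + kV) C_ss, so C_ss = Q C_in/(Q + kV).
C_ss = 168.8·4.775/(168.8 + 0.2366·1077) = 806.020/423.618 = 1.90270 mol/L.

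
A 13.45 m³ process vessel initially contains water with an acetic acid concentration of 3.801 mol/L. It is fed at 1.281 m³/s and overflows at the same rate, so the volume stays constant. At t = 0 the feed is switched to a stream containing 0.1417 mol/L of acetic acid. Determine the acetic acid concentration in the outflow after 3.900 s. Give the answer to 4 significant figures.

Species balance on the tank: V dC/dt = Q(C_in − C).
Time constant τ = V/Q = 13.45/1.281 = 10.4996 s.
Integrating: C(t) = C_in + (C₀ − C_in) e^(−t/τ).
C(3.900) = 0.1417 + (3.801 − 0.1417)·e^(−3.900/10.4996) = 0.1417 + (3.65930)·0.689739 = 2.66566 mol/L.

2.666 mol/L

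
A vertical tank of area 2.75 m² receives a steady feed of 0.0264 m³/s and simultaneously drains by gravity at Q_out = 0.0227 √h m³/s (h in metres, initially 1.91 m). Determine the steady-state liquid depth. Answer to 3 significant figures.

1.35 m

A dh/dt = Q_in − 0.0227 √h. Steady state requires inflow = outflow:
Q_in = 0.0227 √h_ss ⇒ √h_ss = 0.0264/0.0227 = 1.1630.
h_ss = 1.1630² = 1.3526 m. (Since h₀ = 1.91 m > h_ss, the level will fall toward this value.)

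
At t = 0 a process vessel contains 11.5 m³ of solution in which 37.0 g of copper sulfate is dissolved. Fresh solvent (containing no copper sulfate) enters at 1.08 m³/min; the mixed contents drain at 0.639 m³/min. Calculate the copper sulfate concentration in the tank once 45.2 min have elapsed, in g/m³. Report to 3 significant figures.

Total volume: dV/dt = Q_in − Q_out = 0.44100 m³/min, so V(t) = 11.5 + 0.44100 t and V(45.2) = 31.433 m³.
Solute balance: dm/dt = 0 − Q_out C = −Q_out m/V(t).
dm/m = −Q_out dt/(V₀ + 0.44100 t); integrating gives ln(m/m₀) = −(Q_out/(Q_in−Q_out)) ln(V/V₀).
m = m₀ (V₀/V)^(Q_out/(Q_in−Q_out)) = 37.0 × (11.5/31.433)^(1.4490) = 8.6188 g.
C = m/V = 8.6188/31.433 = 0.27419 g/m³.

0.274 g/m³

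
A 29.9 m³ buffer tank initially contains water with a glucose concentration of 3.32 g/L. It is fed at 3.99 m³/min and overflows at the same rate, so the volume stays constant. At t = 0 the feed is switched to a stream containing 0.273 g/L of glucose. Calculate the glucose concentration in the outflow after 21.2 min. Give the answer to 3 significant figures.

Species balance on the tank: V dC/dt = Q(C_in − C).
Time constant τ = V/Q = 29.9/3.99 = 7.4937 min.
This is linear first-order; C(t) = C_in + (C₀ − C_in) e^(−t/τ).
C(21.2) = 0.273 + (3.32 − 0.273)·e^(−21.2/7.4937) = 0.273 + (3.0470)·0.059070 = 0.45299 g/L.

0.453 g/L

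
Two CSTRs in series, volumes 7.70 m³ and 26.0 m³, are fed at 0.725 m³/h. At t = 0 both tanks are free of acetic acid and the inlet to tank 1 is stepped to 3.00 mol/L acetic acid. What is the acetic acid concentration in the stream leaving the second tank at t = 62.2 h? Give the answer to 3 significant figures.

Each tank obeys Vᵢ dCᵢ/dt = Q(Cᵢ₋₁ − Cᵢ), so τᵢ = Vᵢ/Q.
τ₁ = 7.70/0.725 = 10.621 h; τ₂ = 26.0/0.725 = 35.862 h.
Solving the cascade with C₁(0)=C₂(0)=0 gives C₂(t) = C_in[1 − (τ₁ e^(−t/τ₁) − τ₂ e^(−t/τ₂))/(τ₁ − τ₂)].
At t = 62.2: e^(−t/τ₁) = 0.0028613, e^(−t/τ₂) = 0.17650.
C₂ = 3.00·[1 − (10.621·0.0028613 − 35.862·0.17650)/(-25.241)] = 3.00·0.75044 = 2.2513 mol/L.

2.25 mol/L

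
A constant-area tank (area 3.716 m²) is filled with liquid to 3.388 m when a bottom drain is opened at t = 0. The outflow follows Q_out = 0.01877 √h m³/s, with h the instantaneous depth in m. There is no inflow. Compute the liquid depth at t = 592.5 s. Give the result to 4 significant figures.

0.1185 m

A dh/dt = −Q_out = −0.01877 √h.
This is separable: 2 d(√h)/dt = −0.01877/A, so √h = √h₀ − (0.01877/(2A)) t.
√h = √3.388 − 0.01877·592.5/(2·3.716) = 1.84065 − 1.49640 = 0.344255.
h = 0.344255² = 0.118511 m.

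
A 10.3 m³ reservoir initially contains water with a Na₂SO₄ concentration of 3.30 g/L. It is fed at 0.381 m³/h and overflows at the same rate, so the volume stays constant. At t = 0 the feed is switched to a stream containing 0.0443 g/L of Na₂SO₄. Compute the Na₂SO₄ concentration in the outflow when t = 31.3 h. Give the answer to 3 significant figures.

Unsteady species balance (constant V, well mixed): V dC/dt = Q(C_in − C).
So dC/dt = (C_in − C)/τ with τ = V/Q = 10.3/0.381 = 27.034 h.
Solution: C(t) = C_in + (C₀ − C_in) e^(−t/τ).
C(31.3) = 0.0443 + (3.30 − 0.0443)·e^(−31.3/27.034) = 0.0443 + (3.2557)·0.31418 = 1.0672 g/L.

1.07 g/L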